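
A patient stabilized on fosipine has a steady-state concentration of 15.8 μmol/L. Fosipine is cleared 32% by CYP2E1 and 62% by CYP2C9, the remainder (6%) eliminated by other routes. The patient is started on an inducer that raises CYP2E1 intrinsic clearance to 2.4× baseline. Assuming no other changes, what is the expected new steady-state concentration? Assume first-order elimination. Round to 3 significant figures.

10.9 μmol/L

The CYP2E1 pathway (32% of clearance) rises to 2.4× activity: 0.32 × 2.4 = 0.768.
CYP2C9 (62%) and the residual 6% are unaffected.
CL_new/CL_old = 0.768 + 0.62 + 0.06 = 1.448.
Steady-state concentration ∝ 1/CL, so new value = 15.8 / 1.448 = 10.9 μmol/L.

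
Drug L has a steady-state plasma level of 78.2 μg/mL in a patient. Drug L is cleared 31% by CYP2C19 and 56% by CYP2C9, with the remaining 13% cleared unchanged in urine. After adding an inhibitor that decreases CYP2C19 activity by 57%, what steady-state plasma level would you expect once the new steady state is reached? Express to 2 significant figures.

95 μg/mL

The CYP2C19 pathway (31% of clearance) is reduced to 0.43× activity: 0.31 × 0.43 = 0.1333.
CYP2C9 (56%) and the residual 13% are unaffected.
CL_new/CL_old = 0.1333 + 0.56 + 0.13 = 0.8233.
Steady-state plasma level ∝ 1/CL, so new value = 78.2 / 0.8233 = 95 μg/mL.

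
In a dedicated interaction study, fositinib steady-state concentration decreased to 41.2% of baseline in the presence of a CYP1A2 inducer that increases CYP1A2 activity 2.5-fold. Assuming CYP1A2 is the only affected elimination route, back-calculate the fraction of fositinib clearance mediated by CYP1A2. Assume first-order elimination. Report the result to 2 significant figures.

CL'/CL = 1 / 0.412 = 2.427
2.5·fm + (1 − fm) = 2.427
fm = (2.427 − 1) / (2.5 − 1) = 0.95

0.95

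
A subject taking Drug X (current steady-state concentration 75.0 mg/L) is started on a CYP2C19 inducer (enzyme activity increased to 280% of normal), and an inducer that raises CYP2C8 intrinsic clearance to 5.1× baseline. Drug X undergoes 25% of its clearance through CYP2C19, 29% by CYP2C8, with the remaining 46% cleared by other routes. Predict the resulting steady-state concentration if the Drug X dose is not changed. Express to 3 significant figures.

28.4 mg/L

The CYP2C19 pathway (25% of clearance) is boosted to 2.8× activity: 0.25 × 2.8 = 0.7.
The CYP2C8 pathway (29% of clearance) increases to 5.1× activity: 0.29 × 5.1 = 1.479.
The remaining 46% of clearance is unaffected.
Relative clearance = 0.7 + 1.479 + 0.46 = 2.639.
New steady-state concentration = 75.0 / 2.639 = 28.4 mg/L (concentration scales inversely with clearance).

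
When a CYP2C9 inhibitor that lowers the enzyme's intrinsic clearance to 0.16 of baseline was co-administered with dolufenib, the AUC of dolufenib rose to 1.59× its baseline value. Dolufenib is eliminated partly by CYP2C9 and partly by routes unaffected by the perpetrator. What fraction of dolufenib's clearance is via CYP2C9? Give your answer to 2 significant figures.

Write x for the fraction cleared via CYP2C9. The observed AUC change means clearance fell to 1/1.59 = 0.6289 of baseline.
Only the CYP2C9 route changed, so 0.6289 = x·0.16 + (1 − x), giving x = 0.44.

0.44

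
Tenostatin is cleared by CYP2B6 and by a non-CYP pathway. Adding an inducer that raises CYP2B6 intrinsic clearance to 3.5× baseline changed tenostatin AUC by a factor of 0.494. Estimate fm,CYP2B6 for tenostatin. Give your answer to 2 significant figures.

CL'/CL = 1 / 0.494 = 2.024
3.5·fm + (1 − fm) = 2.024
fm = (2.024 − 1) / (3.5 − 1) = 0.41

0.41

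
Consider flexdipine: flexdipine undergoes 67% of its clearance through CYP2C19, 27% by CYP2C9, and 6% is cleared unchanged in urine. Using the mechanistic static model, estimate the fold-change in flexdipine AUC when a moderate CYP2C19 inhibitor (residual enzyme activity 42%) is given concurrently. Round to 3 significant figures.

The CYP2C19 pathway (67% of clearance) drops to 0.42× activity: 0.67 × 0.42 = 0.2814.
CYP2C9 (27%) and the residual 6% are unaffected.
New clearance relative to baseline: 0.2814 + 0.27 + 0.06 = 0.6114.
AUC ratio = CL_old/CL_new = 1 / 0.6114 = 1.64.

1.64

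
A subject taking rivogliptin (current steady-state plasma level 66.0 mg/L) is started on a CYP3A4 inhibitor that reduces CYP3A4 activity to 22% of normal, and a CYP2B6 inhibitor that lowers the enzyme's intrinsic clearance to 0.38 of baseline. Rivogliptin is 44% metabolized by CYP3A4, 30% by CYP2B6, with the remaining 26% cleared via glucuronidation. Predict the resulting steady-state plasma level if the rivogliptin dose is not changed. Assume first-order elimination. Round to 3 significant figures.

The CYP3A4 pathway (44% of clearance) falls to 0.22× activity: 0.44 × 0.22 = 0.0968.
The CYP2B6 pathway (30% of clearance) falls to 0.38× activity: 0.3 × 0.38 = 0.114.
The remaining 26% of clearance is unaffected.
Relative clearance = 0.0968 + 0.114 + 0.26 = 0.4708.
Dividing the baseline by the relative clearance: 66.0 / 0.4708 = 140 mg/L.

140 mg/L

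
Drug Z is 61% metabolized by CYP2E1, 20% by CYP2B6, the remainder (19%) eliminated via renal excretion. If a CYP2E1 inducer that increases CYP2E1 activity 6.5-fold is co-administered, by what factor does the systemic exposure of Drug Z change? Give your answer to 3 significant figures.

0.230

The CYP2E1 pathway (61% of clearance) is boosted to 6.5× activity: 0.61 × 6.5 = 3.965.
CYP2B6 (20%) and the residual 19% are unaffected.
CL_new/CL_old = 3.965 + 0.2 + 0.19 = 4.355.
Systemic exposure is inversely proportional to clearance, so the fold-change is 1 / 4.355 = 0.230.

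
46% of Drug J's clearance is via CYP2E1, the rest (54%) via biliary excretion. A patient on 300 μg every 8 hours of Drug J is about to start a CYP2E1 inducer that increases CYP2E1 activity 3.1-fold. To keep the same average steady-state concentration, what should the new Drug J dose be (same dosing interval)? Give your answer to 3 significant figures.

590 μg

CYP2E1: 0.46 × 3.1 = 1.426
Other: 0.54 (unchanged)
New clearance relative to baseline: 1.426 + 0.54 = 1.966.
Exposure is unchanged when dose changes in proportion to clearance. New dose = 300 μg × 1.966 = 590 μg.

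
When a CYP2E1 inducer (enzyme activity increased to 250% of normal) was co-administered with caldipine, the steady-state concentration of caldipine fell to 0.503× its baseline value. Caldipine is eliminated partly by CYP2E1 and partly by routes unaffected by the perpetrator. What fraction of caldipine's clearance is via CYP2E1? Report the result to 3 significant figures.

0.659

Let x = fm,CYP2E1. Because steady-state concentration ∝ 1/CL, relative clearance rose to 1/0.503 = 1.988.
Only the CYP2E1 route changed, so 1.988 = x·2.5 + (1 − x), giving x = 0.659.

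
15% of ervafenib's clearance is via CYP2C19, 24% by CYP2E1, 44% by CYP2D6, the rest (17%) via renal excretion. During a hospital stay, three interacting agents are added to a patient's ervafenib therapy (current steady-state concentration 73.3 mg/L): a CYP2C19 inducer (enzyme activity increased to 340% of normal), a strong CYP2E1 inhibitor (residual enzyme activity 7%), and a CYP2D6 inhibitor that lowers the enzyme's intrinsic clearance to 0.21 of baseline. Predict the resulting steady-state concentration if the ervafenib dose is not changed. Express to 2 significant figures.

The CYP2C19 pathway (15% of clearance) rises to 3.4× activity: 0.15 × 3.4 = 0.51.
The CYP2E1 pathway (24% of clearance) falls to 0.07× activity: 0.24 × 0.07 = 0.0168.
The CYP2D6 pathway (44% of clearance) is reduced to 0.21× activity: 0.44 × 0.21 = 0.0924.
Non-CYP routes (17%) are unchanged.
New clearance relative to baseline: 0.51 + 0.0168 + 0.0924 + 0.17 = 0.7892.
Dividing the baseline by the relative clearance: 73.3 / 0.7892 = 93 mg/L.

93 mg/L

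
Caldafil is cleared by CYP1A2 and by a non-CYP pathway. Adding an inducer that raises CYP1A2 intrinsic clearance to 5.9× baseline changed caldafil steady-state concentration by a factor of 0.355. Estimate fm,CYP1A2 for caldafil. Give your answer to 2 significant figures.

Call the CYP1A2 fraction fm. After the interaction, CL_new/CL_old = fm × 5.9 + (1 − fm).
Steady-state concentration ratio = 1 / (new CL fraction), so new CL fraction = 1 / 0.355 = 2.817.
fm × 5.9 + 1 − fm = 2.817  ⇒  fm × (5.9 − 1) = 1.817  ⇒  fm = 0.37.

0.37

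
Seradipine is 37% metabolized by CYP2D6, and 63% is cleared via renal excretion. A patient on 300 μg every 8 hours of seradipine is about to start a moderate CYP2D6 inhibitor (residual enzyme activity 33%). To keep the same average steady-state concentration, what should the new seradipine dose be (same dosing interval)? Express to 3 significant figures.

CYP2D6: 0.37 × 0.33 = 0.1221
Other: 0.63 (unchanged)
CL_new/CL_old = 0.1221 + 0.63 = 0.7521.
Exposure is unchanged when dose changes in proportion to clearance. New dose = 300 μg × 0.7521 = 226 μg.

226 μg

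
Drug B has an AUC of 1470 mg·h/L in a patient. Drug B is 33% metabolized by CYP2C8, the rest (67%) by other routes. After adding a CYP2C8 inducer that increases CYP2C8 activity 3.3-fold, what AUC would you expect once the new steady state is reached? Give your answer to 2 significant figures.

The CYP2C8 pathway (33% of clearance) increases to 3.3× activity: 0.33 × 3.3 = 1.089.
Non-CYP routes (67%) are unchanged.
Relative clearance = 1.089 + 0.67 = 1.759.
AUC ∝ 1/CL, so new value = 1470 / 1.759 = 8.4 × 10² mg·h/L.

8.4 × 10² mg·h/L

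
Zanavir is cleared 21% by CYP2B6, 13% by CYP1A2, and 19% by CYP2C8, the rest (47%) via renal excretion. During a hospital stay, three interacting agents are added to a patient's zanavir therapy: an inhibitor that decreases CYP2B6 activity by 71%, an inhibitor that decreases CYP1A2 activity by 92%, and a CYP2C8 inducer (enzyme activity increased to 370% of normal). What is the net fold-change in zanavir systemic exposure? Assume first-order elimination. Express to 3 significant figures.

0.804

The CYP2B6 pathway (21% of clearance) falls to 0.29× activity: 0.21 × 0.29 = 0.0609.
The CYP1A2 pathway (13% of clearance) falls to 0.08× activity: 0.13 × 0.08 = 0.0104.
The CYP2C8 pathway (19% of clearance) rises to 3.7× activity: 0.19 × 3.7 = 0.703.
Non-CYP routes (47%) are unchanged.
Relative clearance = 0.0609 + 0.0104 + 0.703 + 0.47 = 1.2443.
Because systemic exposure varies inversely with clearance, the combined effect is 1 / 1.2443 = 0.804.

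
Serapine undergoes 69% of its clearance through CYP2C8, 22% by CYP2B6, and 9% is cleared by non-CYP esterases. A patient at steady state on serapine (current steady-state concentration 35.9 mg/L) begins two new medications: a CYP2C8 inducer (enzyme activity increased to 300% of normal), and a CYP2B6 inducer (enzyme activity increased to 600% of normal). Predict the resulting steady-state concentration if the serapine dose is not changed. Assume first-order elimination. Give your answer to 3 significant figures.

The CYP2C8 pathway (69% of clearance) is boosted to 3× activity: 0.69 × 3 = 2.07.
The CYP2B6 pathway (22% of clearance) rises to 6× activity: 0.22 × 6 = 1.32.
The remaining 9% of clearance is unaffected.
CL_new/CL_old = 2.07 + 1.32 + 0.09 = 3.48.
New steady-state concentration = 35.9 / 3.48 = 10.3 mg/L (concentration scales inversely with clearance).

10.3 mg/L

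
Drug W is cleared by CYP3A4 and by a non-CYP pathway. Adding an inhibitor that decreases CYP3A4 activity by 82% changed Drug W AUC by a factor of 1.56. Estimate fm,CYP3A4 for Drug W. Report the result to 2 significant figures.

Call the CYP3A4 fraction fm. After the interaction, CL_new/CL_old = fm × 0.18 + (1 − fm).
AUC ratio = 1 / (new CL fraction), so new CL fraction = 1 / 1.56 = 0.641.
fm × 0.18 + 1 − fm = 0.641  ⇒  fm × (0.18 − 1) = −0.359  ⇒  fm = 0.44.

0.44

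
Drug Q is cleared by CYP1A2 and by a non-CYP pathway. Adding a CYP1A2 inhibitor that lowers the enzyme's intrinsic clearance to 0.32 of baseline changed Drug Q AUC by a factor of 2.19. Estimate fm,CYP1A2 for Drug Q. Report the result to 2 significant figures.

0.80

Write x for the fraction cleared via CYP1A2. The observed AUC change means clearance fell to 1/2.19 = 0.4566 of baseline.
Setting x·0.32 + (1 − x) = 0.4566 and solving: x = (0.4566 − 1)/(0.32 − 1) = 0.80.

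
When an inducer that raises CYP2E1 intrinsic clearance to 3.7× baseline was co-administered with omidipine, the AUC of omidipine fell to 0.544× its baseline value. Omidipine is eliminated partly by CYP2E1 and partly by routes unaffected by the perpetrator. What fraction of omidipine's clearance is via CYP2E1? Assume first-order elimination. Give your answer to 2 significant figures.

Write x for the fraction cleared via CYP2E1. The observed AUC change means clearance rose to 1/0.544 = 1.838 of baseline.
Only the CYP2E1 route changed, so 1.838 = x·3.7 + (1 − x), giving x = 0.31.

0.31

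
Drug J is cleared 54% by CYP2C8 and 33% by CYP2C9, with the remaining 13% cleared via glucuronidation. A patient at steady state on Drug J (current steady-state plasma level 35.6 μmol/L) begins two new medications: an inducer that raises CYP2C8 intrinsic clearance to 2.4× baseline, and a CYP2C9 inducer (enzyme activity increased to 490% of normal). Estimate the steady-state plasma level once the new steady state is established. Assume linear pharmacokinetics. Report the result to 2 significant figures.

The CYP2C8 pathway (54% of clearance) increases to 2.4× activity: 0.54 × 2.4 = 1.296.
The CYP2C9 pathway (33% of clearance) rises to 4.9× activity: 0.33 × 4.9 = 1.617.
The remaining 13% of clearance is unaffected.
Relative clearance = 1.296 + 1.617 + 0.13 = 3.043.
Steady-state plasma level ∝ 1/CL: new value = 35.6 / 3.043 = 12 μmol/L.

12 μmol/L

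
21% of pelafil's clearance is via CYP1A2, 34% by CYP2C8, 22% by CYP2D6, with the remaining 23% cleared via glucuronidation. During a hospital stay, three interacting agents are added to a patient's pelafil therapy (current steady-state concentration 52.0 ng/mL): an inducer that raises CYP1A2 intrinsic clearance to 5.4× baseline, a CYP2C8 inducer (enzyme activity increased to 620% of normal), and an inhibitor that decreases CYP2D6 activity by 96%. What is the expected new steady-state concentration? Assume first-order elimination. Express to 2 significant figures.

15 ng/mL

The CYP1A2 pathway (21% of clearance) is boosted to 5.4× activity: 0.21 × 5.4 = 1.134.
The CYP2C8 pathway (34% of clearance) is boosted to 6.2× activity: 0.34 × 6.2 = 2.108.
The CYP2D6 pathway (22% of clearance) drops to 0.04× activity: 0.22 × 0.04 = 0.0088.
Non-CYP routes (23%) are unchanged.
CL_new/CL_old = 1.134 + 2.108 + 0.0088 + 0.23 = 3.4808.
Dividing the baseline by the relative clearance: 52.0 / 3.4808 = 15 ng/mL.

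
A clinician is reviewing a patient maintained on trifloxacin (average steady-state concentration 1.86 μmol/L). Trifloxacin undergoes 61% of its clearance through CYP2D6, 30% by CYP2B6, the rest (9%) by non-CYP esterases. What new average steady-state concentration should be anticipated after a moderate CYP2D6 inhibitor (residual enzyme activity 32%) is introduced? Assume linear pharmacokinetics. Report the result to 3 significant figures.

The CYP2D6 pathway (61% of clearance) falls to 0.32× activity: 0.61 × 0.32 = 0.1952.
CYP2B6 (30%) and the residual 9% are unaffected.
Relative clearance = 0.1952 + 0.3 + 0.09 = 0.5852.
New average steady-state concentration = baseline ÷ relative clearance = 1.86 / 0.5852 = 3.18 μmol/L.

3.18 μmol/L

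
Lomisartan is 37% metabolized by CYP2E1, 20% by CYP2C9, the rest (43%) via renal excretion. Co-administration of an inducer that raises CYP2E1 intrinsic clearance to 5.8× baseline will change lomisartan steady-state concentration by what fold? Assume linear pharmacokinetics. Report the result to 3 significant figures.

0.360

CYP2E1: 0.37 × 5.8 = 2.146
CYP2C9: 0.2 (unchanged)
Other: 0.43 (unchanged)
Relative clearance = 2.146 + 0.2 + 0.43 = 2.776.
Steady-state concentration ratio = CL_old/CL_new = 1 / 2.776 = 0.360.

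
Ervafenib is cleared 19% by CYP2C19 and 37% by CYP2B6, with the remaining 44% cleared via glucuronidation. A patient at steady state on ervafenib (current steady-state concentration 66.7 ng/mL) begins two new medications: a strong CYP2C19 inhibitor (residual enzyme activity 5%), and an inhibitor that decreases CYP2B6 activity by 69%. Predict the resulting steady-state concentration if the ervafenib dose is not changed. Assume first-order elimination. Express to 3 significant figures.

The CYP2C19 pathway (19% of clearance) falls to 0.05× activity: 0.19 × 0.05 = 0.0095.
The CYP2B6 pathway (37% of clearance) is reduced to 0.31× activity: 0.37 × 0.31 = 0.1147.
The remaining 44% of clearance is unaffected.
New clearance relative to baseline: 0.0095 + 0.1147 + 0.44 = 0.5642.
Dividing the baseline by the relative clearance: 66.7 / 0.5642 = 118 ng/mL.

118 ng/mL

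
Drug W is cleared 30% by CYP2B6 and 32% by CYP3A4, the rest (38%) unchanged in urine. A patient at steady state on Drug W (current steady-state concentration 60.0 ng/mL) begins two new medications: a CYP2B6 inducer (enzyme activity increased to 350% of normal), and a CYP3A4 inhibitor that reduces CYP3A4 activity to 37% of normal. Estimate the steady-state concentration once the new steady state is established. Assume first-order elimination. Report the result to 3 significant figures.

38.7 ng/mL

CYP2B6: 0.3 × 3.5 = 1.05
CYP3A4: 0.32 × 0.37 = 0.1184
Other: 0.38 (unchanged)
New clearance relative to baseline: 1.05 + 0.1184 + 0.38 = 1.5484.
Dividing the baseline by the relative clearance: 60.0 / 1.5484 = 38.7 ng/mL.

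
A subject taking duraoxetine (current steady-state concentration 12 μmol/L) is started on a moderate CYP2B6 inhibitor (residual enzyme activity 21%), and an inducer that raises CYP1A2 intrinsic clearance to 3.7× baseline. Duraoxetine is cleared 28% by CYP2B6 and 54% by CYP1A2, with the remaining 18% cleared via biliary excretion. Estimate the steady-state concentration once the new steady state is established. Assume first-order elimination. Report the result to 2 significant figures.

5.4 μmol/L

CYP2B6: 0.28 × 0.21 = 0.0588
CYP1A2: 0.54 × 3.7 = 1.998
Other: 0.18 (unchanged)
CL_new/CL_old = 0.0588 + 1.998 + 0.18 = 2.2368.
Steady-state concentration ∝ 1/CL: new value = 12 / 2.2368 = 5.4 μmol/L.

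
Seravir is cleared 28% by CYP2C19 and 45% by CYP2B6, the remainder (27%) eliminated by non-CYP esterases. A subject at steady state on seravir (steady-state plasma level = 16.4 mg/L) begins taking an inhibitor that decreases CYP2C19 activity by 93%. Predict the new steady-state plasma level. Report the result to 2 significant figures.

The CYP2C19 pathway (28% of clearance) drops to 0.07× activity: 0.28 × 0.07 = 0.0196.
CYP2B6 (45%) and the residual 27% are unaffected.
Relative clearance = 0.0196 + 0.45 + 0.27 = 0.7396.
Steady-state plasma level ∝ 1/CL, so new value = 16.4 / 0.7396 = 22 mg/L.

22 mg/L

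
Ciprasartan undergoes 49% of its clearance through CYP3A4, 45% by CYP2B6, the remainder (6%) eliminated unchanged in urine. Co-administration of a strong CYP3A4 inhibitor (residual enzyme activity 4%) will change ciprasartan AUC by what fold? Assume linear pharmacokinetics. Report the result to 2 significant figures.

The CYP3A4 pathway (49% of clearance) is reduced to 0.04× activity: 0.49 × 0.04 = 0.0196.
CYP2B6 (45%) and the residual 6% are unaffected.
Relative clearance = 0.0196 + 0.45 + 0.06 = 0.5296.
Since AUC ∝ 1/CL, the ratio is 1 / 0.5296 = 1.9.

1.9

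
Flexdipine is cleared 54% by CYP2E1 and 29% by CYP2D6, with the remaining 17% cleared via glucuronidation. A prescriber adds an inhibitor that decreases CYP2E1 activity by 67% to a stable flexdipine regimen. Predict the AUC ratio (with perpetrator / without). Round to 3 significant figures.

The CYP2E1 pathway (54% of clearance) is reduced to 0.33× activity: 0.54 × 0.33 = 0.1782.
CYP2D6 (29%) and the residual 17% are unaffected.
CL_new/CL_old = 0.1782 + 0.29 + 0.17 = 0.6382.
AUC ratio = CL_old/CL_new = 1 / 0.6382 = 1.57.

1.57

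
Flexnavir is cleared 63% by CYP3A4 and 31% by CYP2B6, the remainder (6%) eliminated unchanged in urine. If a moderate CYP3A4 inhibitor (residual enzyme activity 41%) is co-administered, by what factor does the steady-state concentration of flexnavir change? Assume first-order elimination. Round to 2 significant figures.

The CYP3A4 pathway (63% of clearance) is reduced to 0.41× activity: 0.63 × 0.41 = 0.2583.
CYP2B6 (31%) and the residual 6% are unaffected.
CL_new/CL_old = 0.2583 + 0.31 + 0.06 = 0.6283.
Since steady-state concentration ∝ 1/CL, the ratio is 1 / 0.6283 = 1.6.

1.6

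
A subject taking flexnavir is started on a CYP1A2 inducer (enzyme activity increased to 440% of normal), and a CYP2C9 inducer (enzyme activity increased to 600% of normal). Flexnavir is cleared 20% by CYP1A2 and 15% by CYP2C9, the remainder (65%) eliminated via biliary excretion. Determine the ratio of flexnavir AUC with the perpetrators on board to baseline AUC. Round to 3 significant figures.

0.412

The CYP1A2 pathway (20% of clearance) increases to 4.4× activity: 0.2 × 4.4 = 0.88.
The CYP2C9 pathway (15% of clearance) rises to 6× activity: 0.15 × 6 = 0.9.
The remaining 65% of clearance is unaffected.
CL_new/CL_old = 0.88 + 0.9 + 0.65 = 2.43.
Because AUC varies inversely with clearance, the combined effect is 1 / 2.43 = 0.412.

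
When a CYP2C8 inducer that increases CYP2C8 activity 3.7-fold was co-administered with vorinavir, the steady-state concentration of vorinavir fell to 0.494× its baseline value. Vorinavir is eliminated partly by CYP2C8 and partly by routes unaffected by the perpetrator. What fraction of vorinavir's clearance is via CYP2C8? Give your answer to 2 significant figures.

Call the CYP2C8 fraction fm. After the interaction, CL_new/CL_old = fm × 3.7 + (1 − fm).
Steady-state concentration ratio = 1 / (new CL fraction), so new CL fraction = 1 / 0.494 = 2.024.
fm × 3.7 + 1 − fm = 2.024  ⇒  fm × (3.7 − 1) = 1.024  ⇒  fm = 0.38.

0.38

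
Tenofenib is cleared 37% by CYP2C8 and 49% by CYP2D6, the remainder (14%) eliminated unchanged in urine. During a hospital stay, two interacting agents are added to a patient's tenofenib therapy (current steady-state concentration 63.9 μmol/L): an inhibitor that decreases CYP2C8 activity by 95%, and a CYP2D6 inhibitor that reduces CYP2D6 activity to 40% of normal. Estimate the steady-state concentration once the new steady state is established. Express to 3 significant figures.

180 μmol/L

The CYP2C8 pathway (37% of clearance) falls to 0.05× activity: 0.37 × 0.05 = 0.0185.
The CYP2D6 pathway (49% of clearance) is reduced to 0.4× activity: 0.49 × 0.4 = 0.196.
Non-CYP routes (14%) are unchanged.
Relative clearance = 0.0185 + 0.196 + 0.14 = 0.3545.
Dividing the baseline by the relative clearance: 63.9 / 0.3545 = 180 μmol/L.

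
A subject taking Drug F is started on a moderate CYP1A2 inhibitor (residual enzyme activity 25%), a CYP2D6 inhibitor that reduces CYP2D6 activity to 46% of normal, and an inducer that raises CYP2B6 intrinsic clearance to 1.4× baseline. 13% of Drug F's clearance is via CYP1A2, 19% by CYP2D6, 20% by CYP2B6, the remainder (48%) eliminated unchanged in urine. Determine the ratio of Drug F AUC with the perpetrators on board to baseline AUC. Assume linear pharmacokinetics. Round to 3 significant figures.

1.14

The CYP1A2 pathway (13% of clearance) is reduced to 0.25× activity: 0.13 × 0.25 = 0.0325.
The CYP2D6 pathway (19% of clearance) drops to 0.46× activity: 0.19 × 0.46 = 0.0874.
The CYP2B6 pathway (20% of clearance) increases to 1.4× activity: 0.2 × 1.4 = 0.28.
Non-CYP routes (48%) are unchanged.
New clearance relative to baseline: 0.0325 + 0.0874 + 0.28 + 0.48 = 0.8799.
Because AUC varies inversely with clearance, the combined effect is 1 / 0.8799 = 1.14.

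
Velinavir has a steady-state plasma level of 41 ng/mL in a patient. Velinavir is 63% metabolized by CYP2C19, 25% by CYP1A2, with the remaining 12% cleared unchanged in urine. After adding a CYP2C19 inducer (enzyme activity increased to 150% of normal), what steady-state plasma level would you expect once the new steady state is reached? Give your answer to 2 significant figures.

31 ng/mL

CYP2C19: 0.63 × 1.5 = 0.945
CYP1A2: 0.25 (unchanged)
Other: 0.12 (unchanged)
CL_new/CL_old = 0.945 + 0.25 + 0.12 = 1.315.
New steady-state plasma level = baseline ÷ relative clearance = 41 / 1.315 = 31 ng/mL.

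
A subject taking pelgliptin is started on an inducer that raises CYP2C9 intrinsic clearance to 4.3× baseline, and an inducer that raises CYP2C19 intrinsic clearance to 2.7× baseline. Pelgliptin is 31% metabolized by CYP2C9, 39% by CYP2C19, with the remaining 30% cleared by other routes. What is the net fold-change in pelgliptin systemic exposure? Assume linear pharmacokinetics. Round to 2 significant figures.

CYP2C9: 0.31 × 4.3 = 1.333
CYP2C19: 0.39 × 2.7 = 1.053
Other: 0.3 (unchanged)
Relative clearance = 1.333 + 1.053 + 0.3 = 2.686.
Net systemic exposure ratio = 1 / 2.686 = 0.37.

0.37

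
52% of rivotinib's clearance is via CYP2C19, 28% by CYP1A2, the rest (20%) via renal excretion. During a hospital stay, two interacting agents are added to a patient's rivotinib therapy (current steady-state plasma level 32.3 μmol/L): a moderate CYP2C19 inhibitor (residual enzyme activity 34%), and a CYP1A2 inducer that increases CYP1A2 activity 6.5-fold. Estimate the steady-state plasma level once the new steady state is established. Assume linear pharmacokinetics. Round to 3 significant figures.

14.7 μmol/L

The CYP2C19 pathway (52% of clearance) drops to 0.34× activity: 0.52 × 0.34 = 0.1768.
The CYP1A2 pathway (28% of clearance) rises to 6.5× activity: 0.28 × 6.5 = 1.82.
Non-CYP routes (20%) are unchanged.
Relative clearance = 0.1768 + 1.82 + 0.2 = 2.1968.
New steady-state plasma level = 32.3 / 2.1968 = 14.7 μmol/L (concentration scales inversely with clearance).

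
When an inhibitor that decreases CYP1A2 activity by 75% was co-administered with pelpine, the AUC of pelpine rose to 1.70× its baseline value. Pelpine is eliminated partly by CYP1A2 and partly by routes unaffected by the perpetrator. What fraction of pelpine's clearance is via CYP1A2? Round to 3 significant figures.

Let x = fm,CYP1A2. Because AUC ∝ 1/CL, relative clearance fell to 1/1.70 = 0.5882.
Only the CYP1A2 route changed, so 0.5882 = x·0.25 + (1 − x), giving x = 0.549.

0.549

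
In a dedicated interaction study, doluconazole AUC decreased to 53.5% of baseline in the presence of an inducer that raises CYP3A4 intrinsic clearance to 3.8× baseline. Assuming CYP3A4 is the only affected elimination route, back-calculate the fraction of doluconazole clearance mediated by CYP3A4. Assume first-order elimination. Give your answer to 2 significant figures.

0.31

Let fm be the CYP3A4 fraction. New clearance relative to baseline = fm × 3.8 + (1 − fm).
AUC ratio = 1 / (new CL fraction), so new CL fraction = 1 / 0.535 = 1.869.
fm × 3.8 + 1 − fm = 1.869  ⇒  fm × (3.8 − 1) = 0.8692  ⇒  fm = 0.31.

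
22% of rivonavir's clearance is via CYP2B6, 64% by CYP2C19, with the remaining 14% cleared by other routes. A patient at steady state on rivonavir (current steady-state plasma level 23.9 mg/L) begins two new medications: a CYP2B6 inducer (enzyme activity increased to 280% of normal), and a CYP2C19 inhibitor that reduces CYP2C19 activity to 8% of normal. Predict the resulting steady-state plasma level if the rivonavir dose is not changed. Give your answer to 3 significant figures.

29.6 mg/L

CYP2B6: 0.22 × 2.8 = 0.616
CYP2C19: 0.64 × 0.08 = 0.0512
Other: 0.14 (unchanged)
Relative clearance = 0.616 + 0.0512 + 0.14 = 0.8072.
New steady-state plasma level = 23.9 / 0.8072 = 29.6 mg/L (concentration scales inversely with clearance).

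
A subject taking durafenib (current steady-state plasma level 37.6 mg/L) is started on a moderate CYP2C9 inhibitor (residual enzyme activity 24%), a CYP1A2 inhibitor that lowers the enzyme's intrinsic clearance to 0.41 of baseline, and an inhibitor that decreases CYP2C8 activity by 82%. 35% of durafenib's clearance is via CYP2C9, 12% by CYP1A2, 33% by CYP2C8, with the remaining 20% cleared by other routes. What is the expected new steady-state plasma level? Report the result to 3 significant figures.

95.8 mg/L

CYP2C9: 0.35 × 0.24 = 0.084
CYP1A2: 0.12 × 0.41 = 0.0492
CYP2C8: 0.33 × 0.18 = 0.0594
Other: 0.2 (unchanged)
CL_new/CL_old = 0.084 + 0.0492 + 0.0594 + 0.2 = 0.3926.
Steady-state plasma level ∝ 1/CL: new value = 37.6 / 0.3926 = 95.8 mg/L.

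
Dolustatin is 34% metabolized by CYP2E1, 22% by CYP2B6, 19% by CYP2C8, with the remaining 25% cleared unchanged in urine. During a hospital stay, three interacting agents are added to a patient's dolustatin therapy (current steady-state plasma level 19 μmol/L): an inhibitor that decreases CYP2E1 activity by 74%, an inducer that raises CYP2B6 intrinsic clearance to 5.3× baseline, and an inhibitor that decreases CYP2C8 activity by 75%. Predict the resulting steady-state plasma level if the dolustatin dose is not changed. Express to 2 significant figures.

The CYP2E1 pathway (34% of clearance) is reduced to 0.26× activity: 0.34 × 0.26 = 0.0884.
The CYP2B6 pathway (22% of clearance) increases to 5.3× activity: 0.22 × 5.3 = 1.166.
The CYP2C8 pathway (19% of clearance) falls to 0.25× activity: 0.19 × 0.25 = 0.0475.
The remaining 25% of clearance is unaffected.
Relative clearance = 0.0884 + 1.166 + 0.0475 + 0.25 = 1.5519.
Dividing the baseline by the relative clearance: 19 / 1.5519 = 12 μmol/L.

12 μmol/L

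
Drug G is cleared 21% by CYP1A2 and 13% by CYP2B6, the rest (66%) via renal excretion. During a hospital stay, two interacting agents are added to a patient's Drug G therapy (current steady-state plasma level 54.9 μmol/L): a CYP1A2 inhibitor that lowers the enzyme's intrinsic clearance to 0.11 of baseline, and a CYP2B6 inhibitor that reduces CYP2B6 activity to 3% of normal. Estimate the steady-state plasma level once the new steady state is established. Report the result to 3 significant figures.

79.9 μmol/L

The CYP1A2 pathway (21% of clearance) is reduced to 0.11× activity: 0.21 × 0.11 = 0.0231.
The CYP2B6 pathway (13% of clearance) drops to 0.03× activity: 0.13 × 0.03 = 0.0039.
The remaining 66% of clearance is unaffected.
New clearance relative to baseline: 0.0231 + 0.0039 + 0.66 = 0.687.
Steady-state plasma level ∝ 1/CL: new value = 54.9 / 0.687 = 79.9 μmol/L.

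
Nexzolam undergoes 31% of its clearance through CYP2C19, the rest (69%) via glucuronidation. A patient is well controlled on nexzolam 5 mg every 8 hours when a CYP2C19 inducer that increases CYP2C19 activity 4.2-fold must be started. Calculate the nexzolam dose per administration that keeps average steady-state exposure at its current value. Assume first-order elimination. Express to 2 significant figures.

CYP2C19: 0.31 × 4.2 = 1.302
Other: 0.69 (unchanged)
Relative clearance = 1.302 + 0.69 = 1.992.
Exposure is unchanged when dose changes in proportion to clearance. New dose = 5 mg × 1.992 = 10 mg.

10 mg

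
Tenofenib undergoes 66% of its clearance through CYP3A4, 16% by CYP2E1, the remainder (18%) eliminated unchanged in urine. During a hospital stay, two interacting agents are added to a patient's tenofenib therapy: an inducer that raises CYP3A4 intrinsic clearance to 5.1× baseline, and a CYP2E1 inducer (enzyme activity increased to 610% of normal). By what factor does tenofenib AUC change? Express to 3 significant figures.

The CYP3A4 pathway (66% of clearance) is boosted to 5.1× activity: 0.66 × 5.1 = 3.366.
The CYP2E1 pathway (16% of clearance) is boosted to 6.1× activity: 0.16 × 6.1 = 0.976.
Non-CYP routes (18%) are unchanged.
New clearance relative to baseline: 3.366 + 0.976 + 0.18 = 4.522.
AUC ∝ 1/CL: fold-change = 1 / 4.522 = 0.221.

0.221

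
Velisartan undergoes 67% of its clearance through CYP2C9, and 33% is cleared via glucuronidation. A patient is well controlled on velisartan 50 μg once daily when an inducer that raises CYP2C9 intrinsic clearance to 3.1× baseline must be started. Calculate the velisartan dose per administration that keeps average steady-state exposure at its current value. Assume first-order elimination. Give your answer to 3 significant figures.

120 μg

The CYP2C9 pathway (67% of clearance) increases to 3.1× activity: 0.67 × 3.1 = 2.077.
Non-CYP routes (33%) are unchanged.
CL_new/CL_old = 2.077 + 0.33 = 2.407.
Css,avg = (dose rate)/CL, so holding Css fixed requires dose ∝ CL: 50 × 2.407 = 120 μg.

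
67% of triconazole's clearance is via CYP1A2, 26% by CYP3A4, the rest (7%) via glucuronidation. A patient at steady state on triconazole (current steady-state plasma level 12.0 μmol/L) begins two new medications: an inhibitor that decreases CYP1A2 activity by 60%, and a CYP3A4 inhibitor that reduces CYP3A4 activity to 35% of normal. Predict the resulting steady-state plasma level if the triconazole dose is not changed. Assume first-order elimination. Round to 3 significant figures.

CYP1A2: 0.67 × 0.4 = 0.268
CYP3A4: 0.26 × 0.35 = 0.091
Other: 0.07 (unchanged)
New clearance relative to baseline: 0.268 + 0.091 + 0.07 = 0.429.
Steady-state plasma level ∝ 1/CL: new value = 12.0 / 0.429 = 28.0 μmol/L.

28.0 μmol/L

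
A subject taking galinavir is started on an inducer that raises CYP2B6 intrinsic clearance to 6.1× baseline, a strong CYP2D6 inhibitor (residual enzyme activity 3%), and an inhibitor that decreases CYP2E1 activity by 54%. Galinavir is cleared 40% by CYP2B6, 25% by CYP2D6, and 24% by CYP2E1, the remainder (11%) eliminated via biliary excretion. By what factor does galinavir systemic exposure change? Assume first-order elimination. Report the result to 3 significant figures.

0.375

CYP2B6: 0.4 × 6.1 = 2.44
CYP2D6: 0.25 × 0.03 = 0.0075
CYP2E1: 0.24 × 0.46 = 0.1104
Other: 0.11 (unchanged)
CL_new/CL_old = 2.44 + 0.0075 + 0.1104 + 0.11 = 2.6679.
Net systemic exposure ratio = 1 / 2.6679 = 0.375.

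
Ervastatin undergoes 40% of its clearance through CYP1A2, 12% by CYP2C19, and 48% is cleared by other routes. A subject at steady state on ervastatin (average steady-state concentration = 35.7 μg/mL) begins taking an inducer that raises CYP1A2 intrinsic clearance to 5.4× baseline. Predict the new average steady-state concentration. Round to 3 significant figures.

The CYP1A2 pathway (40% of clearance) is boosted to 5.4× activity: 0.4 × 5.4 = 2.16.
CYP2C19 (12%) and the residual 48% are unaffected.
New clearance relative to baseline: 2.16 + 0.12 + 0.48 = 2.76.
New average steady-state concentration = baseline ÷ relative clearance = 35.7 / 2.76 = 12.9 μg/mL.

12.9 μg/mL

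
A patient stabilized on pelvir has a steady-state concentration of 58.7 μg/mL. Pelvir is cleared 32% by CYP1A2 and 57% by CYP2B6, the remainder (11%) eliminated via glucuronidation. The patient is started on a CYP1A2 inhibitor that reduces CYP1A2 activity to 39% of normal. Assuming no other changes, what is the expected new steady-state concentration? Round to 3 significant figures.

72.9 μg/mL

The CYP1A2 pathway (32% of clearance) drops to 0.39× activity: 0.32 × 0.39 = 0.1248.
CYP2B6 (57%) and the residual 11% are unaffected.
CL_new/CL_old = 0.1248 + 0.57 + 0.11 = 0.8048.
With dosing unchanged, steady-state concentration scales as 1/CL: 58.7 / 0.8048 = 72.9 μg/mL.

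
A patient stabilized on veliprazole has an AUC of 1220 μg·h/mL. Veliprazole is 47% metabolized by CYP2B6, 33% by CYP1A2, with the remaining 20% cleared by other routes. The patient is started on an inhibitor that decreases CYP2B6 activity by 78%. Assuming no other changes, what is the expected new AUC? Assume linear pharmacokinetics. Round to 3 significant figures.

The CYP2B6 pathway (47% of clearance) falls to 0.22× activity: 0.47 × 0.22 = 0.1034.
CYP1A2 (33%) and the residual 20% are unaffected.
CL_new/CL_old = 0.1034 + 0.33 + 0.2 = 0.6334.
New AUC = baseline ÷ relative clearance = 1220 / 0.6334 = 1.93 × 10³ μg·h/mL.

1.93 × 10³ μg·h/mL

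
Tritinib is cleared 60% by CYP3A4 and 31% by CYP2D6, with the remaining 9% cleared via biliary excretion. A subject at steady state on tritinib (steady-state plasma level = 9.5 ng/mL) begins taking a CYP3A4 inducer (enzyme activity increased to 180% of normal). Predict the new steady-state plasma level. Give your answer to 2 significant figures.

6.4 ng/mL

The CYP3A4 pathway (60% of clearance) is boosted to 1.8× activity: 0.6 × 1.8 = 1.08.
CYP2D6 (31%) and the residual 9% are unaffected.
Relative clearance = 1.08 + 0.31 + 0.09 = 1.48.
With dosing unchanged, steady-state plasma level scales as 1/CL: 9.5 / 1.48 = 6.4 ng/mL.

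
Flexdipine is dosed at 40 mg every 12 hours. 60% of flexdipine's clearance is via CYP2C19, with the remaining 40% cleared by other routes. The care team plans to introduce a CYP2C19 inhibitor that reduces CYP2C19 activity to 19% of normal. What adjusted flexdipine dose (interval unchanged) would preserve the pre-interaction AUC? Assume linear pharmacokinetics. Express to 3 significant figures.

20.6 mg

The CYP2C19 pathway (60% of clearance) falls to 0.19× activity: 0.6 × 0.19 = 0.114.
Non-CYP routes (40%) are unchanged.
Relative clearance = 0.114 + 0.4 = 0.514.
Css,avg = (dose rate)/CL, so holding Css fixed requires dose ∝ CL: 40 × 0.514 = 20.6 mg.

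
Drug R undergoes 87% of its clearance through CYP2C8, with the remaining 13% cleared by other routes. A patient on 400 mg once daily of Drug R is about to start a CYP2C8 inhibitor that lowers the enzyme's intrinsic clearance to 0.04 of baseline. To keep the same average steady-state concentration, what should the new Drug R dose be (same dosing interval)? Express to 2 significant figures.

The CYP2C8 pathway (87% of clearance) falls to 0.04× activity: 0.87 × 0.04 = 0.0348.
Non-CYP routes (13%) are unchanged.
Relative clearance = 0.0348 + 0.13 = 0.1648.
Exposure is unchanged when dose changes in proportion to clearance. New dose = 400 mg × 0.1648 = 66 mg.

66 mg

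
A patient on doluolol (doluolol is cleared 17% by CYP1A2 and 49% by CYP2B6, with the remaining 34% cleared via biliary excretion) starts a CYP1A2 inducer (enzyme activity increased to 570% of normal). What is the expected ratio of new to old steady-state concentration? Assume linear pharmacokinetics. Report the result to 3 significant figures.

0.556

The CYP1A2 pathway (17% of clearance) rises to 5.7× activity: 0.17 × 5.7 = 0.969.
CYP2B6 (49%) and the residual 34% are unaffected.
Relative clearance = 0.969 + 0.49 + 0.34 = 1.799.
Since steady-state concentration ∝ 1/CL, the ratio is 1 / 1.799 = 0.556.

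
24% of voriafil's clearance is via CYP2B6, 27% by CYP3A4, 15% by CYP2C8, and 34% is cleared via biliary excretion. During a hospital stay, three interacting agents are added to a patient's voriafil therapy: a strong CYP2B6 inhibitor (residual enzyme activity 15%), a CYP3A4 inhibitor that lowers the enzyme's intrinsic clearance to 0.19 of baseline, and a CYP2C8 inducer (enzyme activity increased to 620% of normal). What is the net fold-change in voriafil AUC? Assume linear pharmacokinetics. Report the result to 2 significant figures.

CYP2B6: 0.24 × 0.15 = 0.036
CYP3A4: 0.27 × 0.19 = 0.0513
CYP2C8: 0.15 × 6.2 = 0.93
Other: 0.34 (unchanged)
New clearance relative to baseline: 0.036 + 0.0513 + 0.93 + 0.34 = 1.3573.
AUC ∝ 1/CL: fold-change = 1 / 1.3573 = 0.74.

0.74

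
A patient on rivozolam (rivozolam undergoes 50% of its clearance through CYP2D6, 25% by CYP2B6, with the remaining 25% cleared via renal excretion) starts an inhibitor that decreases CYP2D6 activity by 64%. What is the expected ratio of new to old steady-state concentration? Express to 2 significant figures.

The CYP2D6 pathway (50% of clearance) drops to 0.36× activity: 0.5 × 0.36 = 0.18.
CYP2B6 (25%) and the residual 25% are unaffected.
Relative clearance = 0.18 + 0.25 + 0.25 = 0.68.
Steady-state concentration ratio = CL_old/CL_new = 1 / 0.68 = 1.5.

1.5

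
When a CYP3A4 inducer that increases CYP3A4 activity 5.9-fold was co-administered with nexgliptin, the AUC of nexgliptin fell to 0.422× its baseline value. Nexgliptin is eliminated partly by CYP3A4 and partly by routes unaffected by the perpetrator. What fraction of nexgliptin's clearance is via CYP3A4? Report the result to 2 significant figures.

CL'/CL = 1 / 0.422 = 2.37
5.9·fm + (1 − fm) = 2.37
fm = (2.37 − 1) / (5.9 − 1) = 0.28

0.28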